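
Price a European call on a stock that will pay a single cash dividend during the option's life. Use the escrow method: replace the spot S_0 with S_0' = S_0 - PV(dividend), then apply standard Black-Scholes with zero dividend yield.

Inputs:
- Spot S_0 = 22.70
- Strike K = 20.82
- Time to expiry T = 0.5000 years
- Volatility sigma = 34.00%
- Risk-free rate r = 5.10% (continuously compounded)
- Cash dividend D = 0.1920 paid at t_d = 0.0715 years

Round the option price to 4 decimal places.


Answer: Price = 3.3400

Derivation:
PV(D) = D * exp(-r * t_d) = 0.1920 * 0.99636014 = 0.19130115
S_0' = S_0 - PV(D) = 22.7000 - 0.19130115 = 22.50869885
d1 = (ln(S_0'/K) + (r + sigma^2/2)*T) / (sigma*sqrt(T)) = 0.55066060
d2 = d1 - sigma*sqrt(T) = 0.31024429
exp(-rT) = 0.97482238
N(d1) = 0.70906682; N(d2) = 0.62181241
C = S_0' * N(d1) - K * exp(-rT) * N(d2) = 22.50869885 * 0.70906682 - 20.8200 * 0.97482238 * 0.62181241 = 3.3400


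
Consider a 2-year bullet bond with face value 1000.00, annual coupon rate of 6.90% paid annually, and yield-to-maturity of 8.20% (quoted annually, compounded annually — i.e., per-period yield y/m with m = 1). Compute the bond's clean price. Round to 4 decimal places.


Coupon per period c = face * coupon_rate / m = 69.000000
Periods per year m = 1; per-period yield y/m = 0.082000
Number of cashflows N = 2
Cashflows (t years, CF_t, discount factor 1/(1+y/m)^(m*t), PV):
  t = 1.0000: CF_t = 69.000000, DF = 0.924214, PV = 63.770795
  t = 2.0000: CF_t = 1069.000000, DF = 0.854172, PV = 913.110178
Price P = sum_t PV_t = 976.880973

Answer: Price = 976.8810


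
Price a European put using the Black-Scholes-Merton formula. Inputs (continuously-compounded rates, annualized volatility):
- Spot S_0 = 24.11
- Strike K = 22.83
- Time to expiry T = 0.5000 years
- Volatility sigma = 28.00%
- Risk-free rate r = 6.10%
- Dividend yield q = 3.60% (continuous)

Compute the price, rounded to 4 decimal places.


d1 = (ln(S/K) + (r - q + 0.5*sigma^2) * T) / (sigma * sqrt(T)) = 0.43765481
d2 = d1 - sigma * sqrt(T) = 0.23966491
exp(-rT) = 0.96996043; exp(-qT) = 0.98216103
P = K * exp(-rT) * N(-d2) - S_0 * exp(-qT) * N(-d1)
N(-d1) = 0.33081827; N(-d2) = 0.40529502
P = 22.8300 * 0.96996043 * 0.40529502 - 24.1100 * 0.98216103 * 0.33081827 = 1.1412

Answer: Price = 1.1412


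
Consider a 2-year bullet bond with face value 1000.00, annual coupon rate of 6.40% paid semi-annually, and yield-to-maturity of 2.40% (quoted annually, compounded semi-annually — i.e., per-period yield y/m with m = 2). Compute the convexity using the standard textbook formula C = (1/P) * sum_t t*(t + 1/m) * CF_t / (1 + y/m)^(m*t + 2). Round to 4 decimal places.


Answer: Convexity = 4.5982

Derivation:
Coupon per period c = face * coupon_rate / m = 32.000000
Periods per year m = 2; per-period yield y/m = 0.012000
Number of cashflows N = 4
Cashflows (t years, CF_t, discount factor 1/(1+y/m)^(m*t), PV):
  t = 0.5000: CF_t = 32.000000, DF = 0.988142, PV = 31.620553
  t = 1.0000: CF_t = 32.000000, DF = 0.976425, PV = 31.245606
  t = 1.5000: CF_t = 32.000000, DF = 0.964847, PV = 30.875105
  t = 2.0000: CF_t = 1032.000000, DF = 0.953406, PV = 983.915149
Price P = sum_t PV_t = 1077.656413
Convexity numerator sum_t t*(t + 1/m) * CF_t / (1+y/m)^(m*t + 2):
  t = 0.5000: term = 15.437552
  t = 1.0000: term = 45.763495
  t = 1.5000: term = 90.441690
  t = 2.0000: term = 4803.597682
Convexity = (1/P) * sum = 4955.240420 / 1077.656413 = 4.598164


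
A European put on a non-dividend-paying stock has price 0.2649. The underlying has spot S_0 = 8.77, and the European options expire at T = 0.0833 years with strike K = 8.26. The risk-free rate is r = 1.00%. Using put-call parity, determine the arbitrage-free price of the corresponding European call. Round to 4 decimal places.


Put-call parity: C - P = S_0 * exp(-qT) - K * exp(-rT).
S_0 * exp(-qT) = 8.7700 * 1.00000000 = 8.77000000
K * exp(-rT) = 8.2600 * 0.99916735 = 8.25312228
C = P + S*exp(-qT) - K*exp(-rT)
C = 0.2649 + 8.77000000 - 8.25312228 = 0.7818

Answer: Call price = 0.7818


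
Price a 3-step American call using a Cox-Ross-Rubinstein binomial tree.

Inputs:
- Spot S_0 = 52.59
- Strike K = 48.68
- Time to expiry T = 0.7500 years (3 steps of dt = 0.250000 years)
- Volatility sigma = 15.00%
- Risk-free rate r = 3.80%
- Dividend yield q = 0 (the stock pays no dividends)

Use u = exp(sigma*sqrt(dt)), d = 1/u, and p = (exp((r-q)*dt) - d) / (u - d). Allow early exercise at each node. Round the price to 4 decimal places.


Answer: Price = V(0,0) = 5.8906

Derivation:
dt = T/N = 0.250000
u = exp(sigma*sqrt(dt)) = 1.077884; d = 1/u = 0.927743
p = (exp((r-q)*dt) - d) / (u - d) = 0.544834
Discount per step: exp(-r*dt) = 0.990545
Stock lattice S(k, i) with i counting down-moves:
  k=0: S(0,0) = 52.5900
  k=1: S(1,0) = 56.6859; S(1,1) = 48.7900
  k=2: S(2,0) = 61.1009; S(2,1) = 52.5900; S(2,2) = 45.2646
  k=3: S(3,0) = 65.8597; S(3,1) = 56.6859; S(3,2) = 48.7900; S(3,3) = 41.9940
Terminal payoffs V(N, i) = max(S_T - K, 0):
  V(3,0) = 17.179652; V(3,1) = 8.005927; V(3,2) = 0.110030; V(3,3) = 0.000000
Backward induction: V(k, i) = exp(-r*dt) * [p * V(k+1, i) + (1-p) * V(k+1, i+1)]; then take max(V_cont, immediate exercise) for American.
  V(2,0) = exp(-r*dt) * [p*17.179652 + (1-p)*8.005927] = 12.881133; exercise = 12.420863; V(2,0) = max -> 12.881133
  V(2,1) = exp(-r*dt) * [p*8.005927 + (1-p)*0.110030] = 4.370270; exercise = 3.910000; V(2,1) = max -> 4.370270
  V(2,2) = exp(-r*dt) * [p*0.110030 + (1-p)*0.000000] = 0.059381; exercise = 0.000000; V(2,2) = max -> 0.059381
  V(1,0) = exp(-r*dt) * [p*12.881133 + (1-p)*4.370270] = 8.922116; exercise = 8.005927; V(1,0) = max -> 8.922116
  V(1,1) = exp(-r*dt) * [p*4.370270 + (1-p)*0.059381] = 2.385333; exercise = 0.110030; V(1,1) = max -> 2.385333
  V(0,0) = exp(-r*dt) * [p*8.922116 + (1-p)*2.385333] = 5.890569; exercise = 3.910000; V(0,0) = max -> 5.890569


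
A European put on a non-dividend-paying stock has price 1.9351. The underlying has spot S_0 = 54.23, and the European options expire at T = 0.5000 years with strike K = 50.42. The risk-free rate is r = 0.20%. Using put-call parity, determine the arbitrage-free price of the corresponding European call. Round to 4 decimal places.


Answer: Call price = 5.7955

Derivation:
Put-call parity: C - P = S_0 * exp(-qT) - K * exp(-rT).
S_0 * exp(-qT) = 54.2300 * 1.00000000 = 54.23000000
K * exp(-rT) = 50.4200 * 0.99900050 = 50.36960520
C = P + S*exp(-qT) - K*exp(-rT)
C = 1.9351 + 54.23000000 - 50.36960520 = 5.7955


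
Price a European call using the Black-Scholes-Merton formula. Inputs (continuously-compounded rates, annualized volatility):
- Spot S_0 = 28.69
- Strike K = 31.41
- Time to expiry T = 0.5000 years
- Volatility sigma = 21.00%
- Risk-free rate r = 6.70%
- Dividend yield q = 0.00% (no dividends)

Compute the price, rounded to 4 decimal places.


Answer: Price = 1.0326

Derivation:
d1 = (ln(S/K) + (r - q + 0.5*sigma^2) * T) / (sigma * sqrt(T)) = -0.31013490
d2 = d1 - sigma * sqrt(T) = -0.45862733
exp(-rT) = 0.96705491; exp(-qT) = 1.00000000
C = S_0 * exp(-qT) * N(d1) - K * exp(-rT) * N(d2)
N(d1) = 0.37822919; N(d2) = 0.32325090
C = 28.6900 * 1.00000000 * 0.37822919 - 31.4100 * 0.96705491 * 0.32325090 = 1.0326


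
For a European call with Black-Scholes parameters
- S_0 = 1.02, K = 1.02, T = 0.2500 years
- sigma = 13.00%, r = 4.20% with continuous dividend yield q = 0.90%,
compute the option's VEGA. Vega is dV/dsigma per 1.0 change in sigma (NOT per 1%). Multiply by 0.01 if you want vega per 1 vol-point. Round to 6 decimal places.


Answer: Vega = 0.200440

Derivation:
d1 = 0.1594230769; d2 = 0.0944230769
phi(d1) = 0.3939046548; exp(-qT) = 0.9977525294; exp(-rT) = 0.9895549326
Vega = S * exp(-qT) * phi(d1) * sqrt(T) = 1.0200 * 0.9977525294 * 0.3939046548 * 0.5000000000 = 0.200440


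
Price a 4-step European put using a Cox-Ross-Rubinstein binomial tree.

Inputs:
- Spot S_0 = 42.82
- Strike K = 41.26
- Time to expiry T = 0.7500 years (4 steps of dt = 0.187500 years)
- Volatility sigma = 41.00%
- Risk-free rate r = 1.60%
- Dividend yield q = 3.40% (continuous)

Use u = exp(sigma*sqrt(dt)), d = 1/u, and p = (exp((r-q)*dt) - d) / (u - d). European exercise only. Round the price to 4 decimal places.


Answer: Price = V(0,0) = 5.2422

Derivation:
dt = T/N = 0.187500
u = exp(sigma*sqrt(dt)) = 1.194270; d = 1/u = 0.837332
p = (exp((r-q)*dt) - d) / (u - d) = 0.446293
Discount per step: exp(-r*dt) = 0.997004
Stock lattice S(k, i) with i counting down-moves:
  k=0: S(0,0) = 42.8200
  k=1: S(1,0) = 51.1386; S(1,1) = 35.8545
  k=2: S(2,0) = 61.0734; S(2,1) = 42.8200; S(2,2) = 30.0221
  k=3: S(3,0) = 72.9381; S(3,1) = 51.1386; S(3,2) = 35.8545; S(3,3) = 25.1385
  k=4: S(4,0) = 87.1078; S(4,1) = 61.0734; S(4,2) = 42.8200; S(4,3) = 30.0221; S(4,4) = 21.0492
Terminal payoffs V(N, i) = max(K - S_T, 0):
  V(4,0) = 0.000000; V(4,1) = 0.000000; V(4,2) = 0.000000; V(4,3) = 11.237867; V(4,4) = 20.210760
Backward induction: V(k, i) = exp(-r*dt) * [p * V(k+1, i) + (1-p) * V(k+1, i+1)].
  V(3,0) = exp(-r*dt) * [p*0.000000 + (1-p)*0.000000] = 0.000000
  V(3,1) = exp(-r*dt) * [p*0.000000 + (1-p)*0.000000] = 0.000000
  V(3,2) = exp(-r*dt) * [p*0.000000 + (1-p)*11.237867] = 6.203847
  V(3,3) = exp(-r*dt) * [p*11.237867 + (1-p)*20.210760] = 16.157676
  V(2,0) = exp(-r*dt) * [p*0.000000 + (1-p)*0.000000] = 0.000000
  V(2,1) = exp(-r*dt) * [p*0.000000 + (1-p)*6.203847] = 3.424824
  V(2,2) = exp(-r*dt) * [p*6.203847 + (1-p)*16.157676] = 11.680259
  V(1,0) = exp(-r*dt) * [p*0.000000 + (1-p)*3.424824] = 1.890669
  V(1,1) = exp(-r*dt) * [p*3.424824 + (1-p)*11.680259] = 7.971965
  V(0,0) = exp(-r*dt) * [p*1.890669 + (1-p)*7.971965] = 5.242175


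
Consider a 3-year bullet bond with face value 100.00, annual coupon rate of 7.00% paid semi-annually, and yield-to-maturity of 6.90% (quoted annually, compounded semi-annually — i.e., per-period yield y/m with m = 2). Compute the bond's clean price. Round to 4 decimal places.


Answer: Price = 100.2669

Derivation:
Coupon per period c = face * coupon_rate / m = 3.500000
Periods per year m = 2; per-period yield y/m = 0.034500
Number of cashflows N = 6
Cashflows (t years, CF_t, discount factor 1/(1+y/m)^(m*t), PV):
  t = 0.5000: CF_t = 3.500000, DF = 0.966651, PV = 3.383277
  t = 1.0000: CF_t = 3.500000, DF = 0.934413, PV = 3.270447
  t = 1.5000: CF_t = 3.500000, DF = 0.903251, PV = 3.161379
  t = 2.0000: CF_t = 3.500000, DF = 0.873128, PV = 3.055949
  t = 2.5000: CF_t = 3.500000, DF = 0.844010, PV = 2.954035
  t = 3.0000: CF_t = 103.500000, DF = 0.815863, PV = 84.441780
Price P = sum_t PV_t = 100.266866


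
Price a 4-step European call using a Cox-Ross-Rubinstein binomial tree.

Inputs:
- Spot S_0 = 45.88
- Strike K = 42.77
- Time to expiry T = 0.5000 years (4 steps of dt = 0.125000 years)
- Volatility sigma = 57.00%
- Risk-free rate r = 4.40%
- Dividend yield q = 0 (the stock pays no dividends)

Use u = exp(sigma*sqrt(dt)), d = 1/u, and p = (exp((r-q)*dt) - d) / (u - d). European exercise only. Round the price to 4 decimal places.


Answer: Price = V(0,0) = 9.2408

Derivation:
dt = T/N = 0.125000
u = exp(sigma*sqrt(dt)) = 1.223267; d = 1/u = 0.817483
p = (exp((r-q)*dt) - d) / (u - d) = 0.463380
Discount per step: exp(-r*dt) = 0.994515
Stock lattice S(k, i) with i counting down-moves:
  k=0: S(0,0) = 45.8800
  k=1: S(1,0) = 56.1235; S(1,1) = 37.5061
  k=2: S(2,0) = 68.6541; S(2,1) = 45.8800; S(2,2) = 30.6606
  k=3: S(3,0) = 83.9823; S(3,1) = 56.1235; S(3,2) = 37.5061; S(3,3) = 25.0645
  k=4: S(4,0) = 102.7328; S(4,1) = 68.6541; S(4,2) = 45.8800; S(4,3) = 30.6606; S(4,4) = 20.4898
Terminal payoffs V(N, i) = max(S_T - K, 0):
  V(4,0) = 59.962757; V(4,1) = 25.884052; V(4,2) = 3.110000; V(4,3) = 0.000000; V(4,4) = 0.000000
Backward induction: V(k, i) = exp(-r*dt) * [p * V(k+1, i) + (1-p) * V(k+1, i+1)].
  V(3,0) = exp(-r*dt) * [p*59.962757 + (1-p)*25.884052] = 41.446850
  V(3,1) = exp(-r*dt) * [p*25.884052 + (1-p)*3.110000] = 13.588095
  V(3,2) = exp(-r*dt) * [p*3.110000 + (1-p)*0.000000] = 1.433207
  V(3,3) = exp(-r*dt) * [p*0.000000 + (1-p)*0.000000] = 0.000000
  V(2,0) = exp(-r*dt) * [p*41.446850 + (1-p)*13.588095] = 26.351944
  V(2,1) = exp(-r*dt) * [p*13.588095 + (1-p)*1.433207] = 7.026783
  V(2,2) = exp(-r*dt) * [p*1.433207 + (1-p)*0.000000] = 0.660476
  V(1,0) = exp(-r*dt) * [p*26.351944 + (1-p)*7.026783] = 15.894014
  V(1,1) = exp(-r*dt) * [p*7.026783 + (1-p)*0.660476] = 3.590691
  V(0,0) = exp(-r*dt) * [p*15.894014 + (1-p)*3.590691] = 9.240838


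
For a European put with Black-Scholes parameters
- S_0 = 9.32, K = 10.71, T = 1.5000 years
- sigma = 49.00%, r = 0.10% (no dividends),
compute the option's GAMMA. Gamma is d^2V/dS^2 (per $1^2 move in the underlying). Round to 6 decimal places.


d1 = 0.0709181340; d2 = -0.5292068530
phi(d1) = 0.3979403242; exp(-qT) = 1.0000000000; exp(-rT) = 0.9985011244
Gamma = exp(-qT) * phi(d1) / (S * sigma * sqrt(T)) = 1.0000000000 * 0.3979403242 / (9.3200 * 0.4900 * 1.2247448714) = 0.071148

Answer: Gamma = 0.071148


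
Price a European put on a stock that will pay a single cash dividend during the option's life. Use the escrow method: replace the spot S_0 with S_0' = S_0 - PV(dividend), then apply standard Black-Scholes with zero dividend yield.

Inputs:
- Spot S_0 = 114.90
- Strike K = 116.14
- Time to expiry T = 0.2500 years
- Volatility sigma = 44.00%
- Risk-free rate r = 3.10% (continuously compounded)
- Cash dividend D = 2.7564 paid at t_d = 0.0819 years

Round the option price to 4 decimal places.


PV(D) = D * exp(-r * t_d) = 2.7564 * 0.99746432 = 2.74941065
S_0' = S_0 - PV(D) = 114.9000 - 2.74941065 = 112.15058935
d1 = (ln(S_0'/K) + (r + sigma^2/2)*T) / (sigma*sqrt(T)) = -0.01365384
d2 = d1 - sigma*sqrt(T) = -0.23365384
exp(-rT) = 0.99227995
N(-d1) = 0.50544692; N(-d2) = 0.59237314
P = K * exp(-rT) * N(-d2) - S_0' * N(-d1) = 116.1400 * 0.99227995 * 0.59237314 - 112.15058935 * 0.50544692 = 11.5809

Answer: Price = 11.5809


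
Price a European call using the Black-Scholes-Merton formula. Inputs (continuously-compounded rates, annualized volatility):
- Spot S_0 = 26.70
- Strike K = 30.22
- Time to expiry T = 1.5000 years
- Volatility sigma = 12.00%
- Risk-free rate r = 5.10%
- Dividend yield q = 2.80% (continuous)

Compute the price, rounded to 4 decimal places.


d1 = (ln(S/K) + (r - q + 0.5*sigma^2) * T) / (sigma * sqrt(T)) = -0.53439968
d2 = d1 - sigma * sqrt(T) = -0.68136906
exp(-rT) = 0.92635291; exp(-qT) = 0.95886978
C = S_0 * exp(-qT) * N(d1) - K * exp(-rT) * N(d2)
N(d1) = 0.29653252; N(d2) = 0.24781900
C = 26.7000 * 0.95886978 * 0.29653252 - 30.2200 * 0.92635291 * 0.24781900 = 0.6542

Answer: Price = 0.6542


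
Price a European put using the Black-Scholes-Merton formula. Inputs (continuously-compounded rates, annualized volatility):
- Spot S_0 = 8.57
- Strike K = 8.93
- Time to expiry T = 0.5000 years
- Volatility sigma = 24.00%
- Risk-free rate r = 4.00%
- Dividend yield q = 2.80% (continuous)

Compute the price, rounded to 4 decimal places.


d1 = (ln(S/K) + (r - q + 0.5*sigma^2) * T) / (sigma * sqrt(T)) = -0.12226266
d2 = d1 - sigma * sqrt(T) = -0.29196829
exp(-rT) = 0.98019867; exp(-qT) = 0.98609754
P = K * exp(-rT) * N(-d2) - S_0 * exp(-qT) * N(-d1)
N(-d1) = 0.54865450; N(-d2) = 0.61484457
P = 8.9300 * 0.98019867 * 0.61484457 - 8.5700 * 0.98609754 * 0.54865450 = 0.7452

Answer: Price = 0.7452


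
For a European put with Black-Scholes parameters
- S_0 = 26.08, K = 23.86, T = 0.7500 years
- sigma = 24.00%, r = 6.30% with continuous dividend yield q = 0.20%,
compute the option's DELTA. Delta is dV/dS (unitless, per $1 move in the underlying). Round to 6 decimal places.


Answer: Delta = -0.225665

Derivation:
d1 = 0.7520724359; d2 = 0.5442263390
phi(d1) = 0.3006690840; exp(-qT) = 0.9985011244; exp(-rT) = 0.9538489056
N(-d1) = 0.2260037496
Delta = -exp(-qT) * N(-d1) = -0.9985011244 * 0.2260037496 = -0.225665


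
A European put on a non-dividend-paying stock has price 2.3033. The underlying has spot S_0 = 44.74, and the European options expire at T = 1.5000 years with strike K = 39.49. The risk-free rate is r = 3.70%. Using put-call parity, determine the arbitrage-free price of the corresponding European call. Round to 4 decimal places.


Answer: Call price = 9.6853

Derivation:
Put-call parity: C - P = S_0 * exp(-qT) - K * exp(-rT).
S_0 * exp(-qT) = 44.7400 * 1.00000000 = 44.74000000
K * exp(-rT) = 39.4900 * 0.94601202 = 37.35801481
C = P + S*exp(-qT) - K*exp(-rT)
C = 2.3033 + 44.74000000 - 37.35801481 = 9.6853


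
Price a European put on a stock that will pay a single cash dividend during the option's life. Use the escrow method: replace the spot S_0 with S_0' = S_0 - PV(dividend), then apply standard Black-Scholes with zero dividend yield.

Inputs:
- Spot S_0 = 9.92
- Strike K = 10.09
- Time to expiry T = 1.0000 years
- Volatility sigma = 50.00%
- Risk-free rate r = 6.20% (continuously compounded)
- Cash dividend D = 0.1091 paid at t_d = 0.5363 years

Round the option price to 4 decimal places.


PV(D) = D * exp(-r * t_d) = 0.1091 * 0.96729612 = 0.10553201
S_0' = S_0 - PV(D) = 9.9200 - 0.10553201 = 9.81446799
d1 = (ln(S_0'/K) + (r + sigma^2/2)*T) / (sigma*sqrt(T)) = 0.31862558
d2 = d1 - sigma*sqrt(T) = -0.18137442
exp(-rT) = 0.93988289
N(-d1) = 0.37500523; N(-d2) = 0.57196315
P = K * exp(-rT) * N(-d2) - S_0' * N(-d1) = 10.0900 * 0.93988289 * 0.57196315 - 9.81446799 * 0.37500523 = 1.7437

Answer: Price = 1.7437


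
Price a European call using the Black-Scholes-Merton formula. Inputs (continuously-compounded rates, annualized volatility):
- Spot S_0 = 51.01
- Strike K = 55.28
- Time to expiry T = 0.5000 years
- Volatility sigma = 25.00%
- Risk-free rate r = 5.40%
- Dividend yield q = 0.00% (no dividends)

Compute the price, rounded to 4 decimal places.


d1 = (ln(S/K) + (r - q + 0.5*sigma^2) * T) / (sigma * sqrt(T)) = -0.21362820
d2 = d1 - sigma * sqrt(T) = -0.39040490
exp(-rT) = 0.97336124; exp(-qT) = 1.00000000
C = S_0 * exp(-qT) * N(d1) - K * exp(-rT) * N(d2)
N(d1) = 0.41541850; N(d2) = 0.34811858
C = 51.0100 * 1.00000000 * 0.41541850 - 55.2800 * 0.97336124 * 0.34811858 = 2.4591

Answer: Price = 2.4591


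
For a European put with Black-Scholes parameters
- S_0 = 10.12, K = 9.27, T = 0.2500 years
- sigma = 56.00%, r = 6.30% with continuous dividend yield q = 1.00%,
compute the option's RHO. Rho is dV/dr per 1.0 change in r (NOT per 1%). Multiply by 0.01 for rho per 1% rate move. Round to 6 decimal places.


d1 = 0.5006438724; d2 = 0.2206438724
phi(d1) = 0.3519519295; exp(-qT) = 0.9975031224; exp(-rT) = 0.9843733826
N(-d2) = 0.4126848688
Rho = -K*T*exp(-rT)*N(-d2) = -9.2700 * 0.2500 * 0.9843733826 * 0.4126848688 = -0.941452

Answer: Rho = -0.941452


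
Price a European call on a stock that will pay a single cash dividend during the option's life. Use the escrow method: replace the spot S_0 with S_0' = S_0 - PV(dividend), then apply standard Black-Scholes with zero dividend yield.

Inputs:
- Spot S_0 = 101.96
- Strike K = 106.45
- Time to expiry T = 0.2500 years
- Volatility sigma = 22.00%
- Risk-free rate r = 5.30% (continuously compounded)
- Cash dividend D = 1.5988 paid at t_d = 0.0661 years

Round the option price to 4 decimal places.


Answer: Price = 2.5450

Derivation:
PV(D) = D * exp(-r * t_d) = 1.5988 * 0.99650283 = 1.59320872
S_0' = S_0 - PV(D) = 101.9600 - 1.59320872 = 100.36679128
d1 = (ln(S_0'/K) + (r + sigma^2/2)*T) / (sigma*sqrt(T)) = -0.35949094
d2 = d1 - sigma*sqrt(T) = -0.46949094
exp(-rT) = 0.98683739
N(d1) = 0.35961393; N(d2) = 0.31935938
C = S_0' * N(d1) - K * exp(-rT) * N(d2) = 100.36679128 * 0.35961393 - 106.4500 * 0.98683739 * 0.31935938 = 2.5450


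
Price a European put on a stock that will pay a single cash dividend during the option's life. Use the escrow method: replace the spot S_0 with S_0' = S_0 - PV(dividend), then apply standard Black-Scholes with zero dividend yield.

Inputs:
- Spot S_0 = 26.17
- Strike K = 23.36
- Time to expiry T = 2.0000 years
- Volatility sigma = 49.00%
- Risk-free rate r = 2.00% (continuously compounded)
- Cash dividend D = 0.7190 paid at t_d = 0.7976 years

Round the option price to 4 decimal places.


PV(D) = D * exp(-r * t_d) = 0.7190 * 0.98417456 = 0.70762151
S_0' = S_0 - PV(D) = 26.1700 - 0.70762151 = 25.46237849
d1 = (ln(S_0'/K) + (r + sigma^2/2)*T) / (sigma*sqrt(T)) = 0.52856499
d2 = d1 - sigma*sqrt(T) = -0.16439965
exp(-rT) = 0.96078944
N(-d1) = 0.29855363; N(-d2) = 0.56529173
P = K * exp(-rT) * N(-d2) - S_0' * N(-d1) = 23.3600 * 0.96078944 * 0.56529173 - 25.46237849 * 0.29855363 = 5.0855

Answer: Price = 5.0855


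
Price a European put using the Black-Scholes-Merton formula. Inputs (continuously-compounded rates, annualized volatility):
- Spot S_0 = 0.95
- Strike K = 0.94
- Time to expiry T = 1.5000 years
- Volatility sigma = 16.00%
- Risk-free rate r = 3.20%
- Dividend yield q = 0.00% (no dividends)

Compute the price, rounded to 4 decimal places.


Answer: Price = 0.0482

Derivation:
d1 = (ln(S/K) + (r - q + 0.5*sigma^2) * T) / (sigma * sqrt(T)) = 0.39693016
d2 = d1 - sigma * sqrt(T) = 0.20097099
exp(-rT) = 0.95313379; exp(-qT) = 1.00000000
P = K * exp(-rT) * N(-d2) - S_0 * exp(-qT) * N(-d1)
N(-d1) = 0.34570948; N(-d2) = 0.42036063
P = 0.9400 * 0.95313379 * 0.42036063 - 0.9500 * 1.00000000 * 0.34570948 = 0.0482


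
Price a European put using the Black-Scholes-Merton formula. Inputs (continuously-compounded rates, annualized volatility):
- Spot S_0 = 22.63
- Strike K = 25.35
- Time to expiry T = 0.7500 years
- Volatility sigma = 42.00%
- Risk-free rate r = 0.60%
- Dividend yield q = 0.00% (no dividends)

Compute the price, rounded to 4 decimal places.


Answer: Price = 4.9090

Derivation:
d1 = (ln(S/K) + (r - q + 0.5*sigma^2) * T) / (sigma * sqrt(T)) = -0.11781319
d2 = d1 - sigma * sqrt(T) = -0.48154386
exp(-rT) = 0.99551011; exp(-qT) = 1.00000000
P = K * exp(-rT) * N(-d2) - S_0 * exp(-qT) * N(-d1)
N(-d1) = 0.54689216; N(-d2) = 0.68493499
P = 25.3500 * 0.99551011 * 0.68493499 - 22.6300 * 1.00000000 * 0.54689216 = 4.9090


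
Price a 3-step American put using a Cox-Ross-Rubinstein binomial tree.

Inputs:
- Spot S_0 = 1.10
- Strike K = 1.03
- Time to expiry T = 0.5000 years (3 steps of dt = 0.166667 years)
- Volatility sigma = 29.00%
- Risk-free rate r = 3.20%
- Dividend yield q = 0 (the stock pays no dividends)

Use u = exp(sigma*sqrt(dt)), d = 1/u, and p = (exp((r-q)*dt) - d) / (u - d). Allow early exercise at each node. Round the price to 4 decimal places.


Answer: Price = V(0,0) = 0.0544

Derivation:
dt = T/N = 0.166667
u = exp(sigma*sqrt(dt)) = 1.125685; d = 1/u = 0.888348
p = (exp((r-q)*dt) - d) / (u - d) = 0.492968
Discount per step: exp(-r*dt) = 0.994681
Stock lattice S(k, i) with i counting down-moves:
  k=0: S(0,0) = 1.1000
  k=1: S(1,0) = 1.2383; S(1,1) = 0.9772
  k=2: S(2,0) = 1.3939; S(2,1) = 1.1000; S(2,2) = 0.8681
  k=3: S(3,0) = 1.5691; S(3,1) = 1.2383; S(3,2) = 0.9772; S(3,3) = 0.7712
Terminal payoffs V(N, i) = max(K - S_T, 0):
  V(3,0) = 0.000000; V(3,1) = 0.000000; V(3,2) = 0.052817; V(3,3) = 0.258845
Backward induction: V(k, i) = exp(-r*dt) * [p * V(k+1, i) + (1-p) * V(k+1, i+1)]; then take max(V_cont, immediate exercise) for American.
  V(2,0) = exp(-r*dt) * [p*0.000000 + (1-p)*0.000000] = 0.000000; exercise = 0.000000; V(2,0) = max -> 0.000000
  V(2,1) = exp(-r*dt) * [p*0.000000 + (1-p)*0.052817] = 0.026638; exercise = 0.000000; V(2,1) = max -> 0.026638
  V(2,2) = exp(-r*dt) * [p*0.052817 + (1-p)*0.258845] = 0.156443; exercise = 0.161922; V(2,2) = max -> 0.161922
  V(1,0) = exp(-r*dt) * [p*0.000000 + (1-p)*0.026638] = 0.013434; exercise = 0.000000; V(1,0) = max -> 0.013434
  V(1,1) = exp(-r*dt) * [p*0.026638 + (1-p)*0.161922] = 0.094725; exercise = 0.052817; V(1,1) = max -> 0.094725
  V(0,0) = exp(-r*dt) * [p*0.013434 + (1-p)*0.094725] = 0.054360; exercise = 0.000000; V(0,0) = max -> 0.054360


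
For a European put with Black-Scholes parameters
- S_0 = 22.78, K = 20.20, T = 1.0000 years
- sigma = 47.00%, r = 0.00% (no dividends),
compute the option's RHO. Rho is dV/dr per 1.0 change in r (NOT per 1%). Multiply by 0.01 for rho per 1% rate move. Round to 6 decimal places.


Answer: Rho = -9.932832

Derivation:
d1 = 0.4907454332; d2 = 0.0207454332
phi(d1) = 0.3536830615; exp(-qT) = 1.0000000000; exp(-rT) = 1.0000000000
N(-d2) = 0.4917243632
Rho = -K*T*exp(-rT)*N(-d2) = -20.2000 * 1.0000 * 1.0000000000 * 0.4917243632 = -9.932832


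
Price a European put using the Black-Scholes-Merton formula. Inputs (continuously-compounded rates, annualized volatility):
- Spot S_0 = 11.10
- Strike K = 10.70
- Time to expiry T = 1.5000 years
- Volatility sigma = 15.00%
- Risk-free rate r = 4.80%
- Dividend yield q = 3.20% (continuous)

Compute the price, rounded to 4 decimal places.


Answer: Price = 0.4805

Derivation:
d1 = (ln(S/K) + (r - q + 0.5*sigma^2) * T) / (sigma * sqrt(T)) = 0.42227226
d2 = d1 - sigma * sqrt(T) = 0.23856052
exp(-rT) = 0.93053090; exp(-qT) = 0.95313379
P = K * exp(-rT) * N(-d2) - S_0 * exp(-qT) * N(-d1)
N(-d1) = 0.33641315; N(-d2) = 0.40572319
P = 10.7000 * 0.93053090 * 0.40572319 - 11.1000 * 0.95313379 * 0.33641315 = 0.4805


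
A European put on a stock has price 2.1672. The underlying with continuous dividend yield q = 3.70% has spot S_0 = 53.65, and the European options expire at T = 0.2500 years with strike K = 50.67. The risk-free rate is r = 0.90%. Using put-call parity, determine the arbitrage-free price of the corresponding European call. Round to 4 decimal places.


Answer: Call price = 4.7671

Derivation:
Put-call parity: C - P = S_0 * exp(-qT) - K * exp(-rT).
S_0 * exp(-qT) = 53.6500 * 0.99079265 = 53.15602565
K * exp(-rT) = 50.6700 * 0.99775253 = 50.55612066
C = P + S*exp(-qT) - K*exp(-rT)
C = 2.1672 + 53.15602565 - 50.55612066 = 4.7671


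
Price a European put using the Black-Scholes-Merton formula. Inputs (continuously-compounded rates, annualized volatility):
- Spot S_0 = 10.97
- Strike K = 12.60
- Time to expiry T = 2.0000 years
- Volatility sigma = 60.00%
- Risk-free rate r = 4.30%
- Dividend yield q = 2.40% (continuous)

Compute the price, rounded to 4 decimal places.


d1 = (ln(S/K) + (r - q + 0.5*sigma^2) * T) / (sigma * sqrt(T)) = 0.30578533
d2 = d1 - sigma * sqrt(T) = -0.54274280
exp(-rT) = 0.91759423; exp(-qT) = 0.95313379
P = K * exp(-rT) * N(-d2) - S_0 * exp(-qT) * N(-d1)
N(-d1) = 0.37988405; N(-d2) = 0.70634655
P = 12.6000 * 0.91759423 * 0.70634655 - 10.9700 * 0.95313379 * 0.37988405 = 4.1945

Answer: Price = 4.1945


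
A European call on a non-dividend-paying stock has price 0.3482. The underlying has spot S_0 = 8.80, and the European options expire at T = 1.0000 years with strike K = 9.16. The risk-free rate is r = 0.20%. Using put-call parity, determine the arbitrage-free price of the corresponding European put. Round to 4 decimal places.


Put-call parity: C - P = S_0 * exp(-qT) - K * exp(-rT).
S_0 * exp(-qT) = 8.8000 * 1.00000000 = 8.80000000
K * exp(-rT) = 9.1600 * 0.99800200 = 9.14169831
P = C - S*exp(-qT) + K*exp(-rT)
P = 0.3482 - 8.80000000 + 9.14169831 = 0.6899

Answer: Put price = 0.6899


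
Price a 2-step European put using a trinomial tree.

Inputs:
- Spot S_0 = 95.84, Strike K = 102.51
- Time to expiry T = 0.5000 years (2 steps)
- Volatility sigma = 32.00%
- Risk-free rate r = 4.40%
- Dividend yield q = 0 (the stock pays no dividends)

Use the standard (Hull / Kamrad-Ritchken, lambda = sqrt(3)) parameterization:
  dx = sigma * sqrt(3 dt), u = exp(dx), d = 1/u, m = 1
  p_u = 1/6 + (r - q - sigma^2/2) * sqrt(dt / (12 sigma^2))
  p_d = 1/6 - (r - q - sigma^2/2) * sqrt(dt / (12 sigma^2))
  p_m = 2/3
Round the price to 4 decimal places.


Answer: Price = V(0,0) = 11.2217

Derivation:
dt = T/N = 0.250000; dx = sigma*sqrt(3*dt) = 0.277128
u = exp(dx) = 1.319335; d = 1/u = 0.757957
p_u = 0.163419, p_m = 0.666667, p_d = 0.169914
Discount per step: exp(-r*dt) = 0.989060
Stock lattice S(k, j) with j the centered position index:
  k=0: S(0,+0) = 95.8400
  k=1: S(1,-1) = 72.6426; S(1,+0) = 95.8400; S(1,+1) = 126.4451
  k=2: S(2,-2) = 55.0600; S(2,-1) = 72.6426; S(2,+0) = 95.8400; S(2,+1) = 126.4451; S(2,+2) = 166.8235
Terminal payoffs V(N, j) = max(K - S_T, 0):
  V(2,-2) = 47.449979; V(2,-1) = 29.867365; V(2,+0) = 6.670000; V(2,+1) = 0.000000; V(2,+2) = 0.000000
Backward induction: V(k, j) = exp(-r*dt) * [p_u * V(k+1, j+1) + p_m * V(k+1, j) + p_d * V(k+1, j-1)]
  V(1,-1) = exp(-r*dt) * [p_u*6.670000 + p_m*29.867365 + p_d*47.449979] = 28.746058
  V(1,+0) = exp(-r*dt) * [p_u*0.000000 + p_m*6.670000 + p_d*29.867365] = 9.417395
  V(1,+1) = exp(-r*dt) * [p_u*0.000000 + p_m*0.000000 + p_d*6.670000] = 1.120930
  V(0,+0) = exp(-r*dt) * [p_u*1.120930 + p_m*9.417395 + p_d*28.746058] = 11.221690


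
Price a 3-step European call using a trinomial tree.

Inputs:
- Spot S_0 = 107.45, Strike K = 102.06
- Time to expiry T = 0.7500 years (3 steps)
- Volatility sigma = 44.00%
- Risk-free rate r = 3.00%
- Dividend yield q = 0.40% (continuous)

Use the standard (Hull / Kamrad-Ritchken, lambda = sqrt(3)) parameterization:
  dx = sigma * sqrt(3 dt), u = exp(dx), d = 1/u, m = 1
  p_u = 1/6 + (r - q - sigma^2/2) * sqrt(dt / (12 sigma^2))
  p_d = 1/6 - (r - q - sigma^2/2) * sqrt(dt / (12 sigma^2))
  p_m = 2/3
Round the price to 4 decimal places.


Answer: Price = V(0,0) = 18.9317

Derivation:
dt = T/N = 0.250000; dx = sigma*sqrt(3*dt) = 0.381051
u = exp(dx) = 1.463823; d = 1/u = 0.683143
p_u = 0.143441, p_m = 0.666667, p_d = 0.189892
Discount per step: exp(-r*dt) = 0.992528
Stock lattice S(k, j) with j the centered position index:
  k=0: S(0,+0) = 107.4500
  k=1: S(1,-1) = 73.4037; S(1,+0) = 107.4500; S(1,+1) = 157.2877
  k=2: S(2,-2) = 50.1452; S(2,-1) = 73.4037; S(2,+0) = 107.4500; S(2,+1) = 157.2877; S(2,+2) = 230.2413
  k=3: S(3,-3) = 34.2564; S(3,-2) = 50.1452; S(3,-1) = 73.4037; S(3,+0) = 107.4500; S(3,+1) = 157.2877; S(3,+2) = 230.2413; S(3,+3) = 337.0324
Terminal payoffs V(N, j) = max(S_T - K, 0):
  V(3,-3) = 0.000000; V(3,-2) = 0.000000; V(3,-1) = 0.000000; V(3,+0) = 5.390000; V(3,+1) = 55.227730; V(3,+2) = 128.181320; V(3,+3) = 234.972430
Backward induction: V(k, j) = exp(-r*dt) * [p_u * V(k+1, j+1) + p_m * V(k+1, j) + p_d * V(k+1, j-1)]
  V(2,-2) = exp(-r*dt) * [p_u*0.000000 + p_m*0.000000 + p_d*0.000000] = 0.000000
  V(2,-1) = exp(-r*dt) * [p_u*5.390000 + p_m*0.000000 + p_d*0.000000] = 0.767372
  V(2,+0) = exp(-r*dt) * [p_u*55.227730 + p_m*5.390000 + p_d*0.000000] = 11.429237
  V(2,+1) = exp(-r*dt) * [p_u*128.181320 + p_m*55.227730 + p_d*5.390000] = 55.808381
  V(2,+2) = exp(-r*dt) * [p_u*234.972430 + p_m*128.181320 + p_d*55.227730] = 128.677585
  V(1,-1) = exp(-r*dt) * [p_u*11.429237 + p_m*0.767372 + p_d*0.000000] = 2.134936
  V(1,+0) = exp(-r*dt) * [p_u*55.808381 + p_m*11.429237 + p_d*0.767372] = 15.652608
  V(1,+1) = exp(-r*dt) * [p_u*128.677585 + p_m*55.808381 + p_d*11.429237] = 57.401475
  V(0,+0) = exp(-r*dt) * [p_u*57.401475 + p_m*15.652608 + p_d*2.134936] = 18.931707


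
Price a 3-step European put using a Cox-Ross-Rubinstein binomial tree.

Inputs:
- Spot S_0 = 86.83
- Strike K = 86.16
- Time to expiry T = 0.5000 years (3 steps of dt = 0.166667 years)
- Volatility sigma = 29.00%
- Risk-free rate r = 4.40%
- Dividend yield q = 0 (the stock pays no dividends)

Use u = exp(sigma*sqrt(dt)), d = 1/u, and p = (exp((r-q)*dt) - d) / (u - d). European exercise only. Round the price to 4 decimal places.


Answer: Price = V(0,0) = 6.3664

Derivation:
dt = T/N = 0.166667
u = exp(sigma*sqrt(dt)) = 1.125685; d = 1/u = 0.888348
p = (exp((r-q)*dt) - d) / (u - d) = 0.501448
Discount per step: exp(-r*dt) = 0.992693
Stock lattice S(k, i) with i counting down-moves:
  k=0: S(0,0) = 86.8300
  k=1: S(1,0) = 97.7433; S(1,1) = 77.1352
  k=2: S(2,0) = 110.0281; S(2,1) = 86.8300; S(2,2) = 68.5229
  k=3: S(3,0) = 123.8571; S(3,1) = 97.7433; S(3,2) = 77.1352; S(3,3) = 60.8722
Terminal payoffs V(N, i) = max(K - S_T, 0):
  V(3,0) = 0.000000; V(3,1) = 0.000000; V(3,2) = 9.024765; V(3,3) = 25.287825
Backward induction: V(k, i) = exp(-r*dt) * [p * V(k+1, i) + (1-p) * V(k+1, i+1)].
  V(2,0) = exp(-r*dt) * [p*0.000000 + (1-p)*0.000000] = 0.000000
  V(2,1) = exp(-r*dt) * [p*0.000000 + (1-p)*9.024765] = 4.466437
  V(2,2) = exp(-r*dt) * [p*9.024765 + (1-p)*25.287825] = 17.007559
  V(1,0) = exp(-r*dt) * [p*0.000000 + (1-p)*4.466437] = 2.210479
  V(1,1) = exp(-r*dt) * [p*4.466437 + (1-p)*17.007559] = 10.640516
  V(0,0) = exp(-r*dt) * [p*2.210479 + (1-p)*10.640516] = 6.366428


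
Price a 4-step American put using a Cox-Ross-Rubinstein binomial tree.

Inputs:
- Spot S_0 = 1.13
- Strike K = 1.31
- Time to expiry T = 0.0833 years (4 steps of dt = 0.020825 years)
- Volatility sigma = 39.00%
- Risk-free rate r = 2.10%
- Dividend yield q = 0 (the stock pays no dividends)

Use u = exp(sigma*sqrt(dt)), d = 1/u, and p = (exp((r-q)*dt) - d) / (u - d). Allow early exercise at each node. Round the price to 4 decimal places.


dt = T/N = 0.020825
u = exp(sigma*sqrt(dt)) = 1.057894; d = 1/u = 0.945274
p = (exp((r-q)*dt) - d) / (u - d) = 0.489818
Discount per step: exp(-r*dt) = 0.999563
Stock lattice S(k, i) with i counting down-moves:
  k=0: S(0,0) = 1.1300
  k=1: S(1,0) = 1.1954; S(1,1) = 1.0682
  k=2: S(2,0) = 1.2646; S(2,1) = 1.1300; S(2,2) = 1.0097
  k=3: S(3,0) = 1.3378; S(3,1) = 1.1954; S(3,2) = 1.0682; S(3,3) = 0.9544
  k=4: S(4,0) = 1.4153; S(4,1) = 1.2646; S(4,2) = 1.1300; S(4,3) = 1.0097; S(4,4) = 0.9022
Terminal payoffs V(N, i) = max(K - S_T, 0):
  V(4,0) = 0.000000; V(4,1) = 0.045371; V(4,2) = 0.180000; V(4,3) = 0.300296; V(4,4) = 0.407786
Backward induction: V(k, i) = exp(-r*dt) * [p * V(k+1, i) + (1-p) * V(k+1, i+1)]; then take max(V_cont, immediate exercise) for American.
  V(3,0) = exp(-r*dt) * [p*0.000000 + (1-p)*0.045371] = 0.023138; exercise = 0.000000; V(3,0) = max -> 0.023138
  V(3,1) = exp(-r*dt) * [p*0.045371 + (1-p)*0.180000] = 0.114007; exercise = 0.114579; V(3,1) = max -> 0.114579
  V(3,2) = exp(-r*dt) * [p*0.180000 + (1-p)*0.300296] = 0.241268; exercise = 0.241840; V(3,2) = max -> 0.241840
  V(3,3) = exp(-r*dt) * [p*0.300296 + (1-p)*0.407786] = 0.354981; exercise = 0.355553; V(3,3) = max -> 0.355553
  V(2,0) = exp(-r*dt) * [p*0.023138 + (1-p)*0.114579] = 0.069759; exercise = 0.045371; V(2,0) = max -> 0.069759
  V(2,1) = exp(-r*dt) * [p*0.114579 + (1-p)*0.241840] = 0.179427; exercise = 0.180000; V(2,1) = max -> 0.180000
  V(2,2) = exp(-r*dt) * [p*0.241840 + (1-p)*0.355553] = 0.299724; exercise = 0.300296; V(2,2) = max -> 0.300296
  V(1,0) = exp(-r*dt) * [p*0.069759 + (1-p)*0.180000] = 0.125947; exercise = 0.114579; V(1,0) = max -> 0.125947
  V(1,1) = exp(-r*dt) * [p*0.180000 + (1-p)*0.300296] = 0.241268; exercise = 0.241840; V(1,1) = max -> 0.241840
  V(0,0) = exp(-r*dt) * [p*0.125947 + (1-p)*0.241840] = 0.184993; exercise = 0.180000; V(0,0) = max -> 0.184993

Answer: Price = V(0,0) = 0.1850


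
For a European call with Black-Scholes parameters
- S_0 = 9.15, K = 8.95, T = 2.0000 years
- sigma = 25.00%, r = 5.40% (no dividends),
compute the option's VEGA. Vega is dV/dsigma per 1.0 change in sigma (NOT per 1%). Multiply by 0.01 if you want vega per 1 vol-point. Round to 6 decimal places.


d1 = 0.5447560457; d2 = 0.1912026551
phi(d1) = 0.3439296639; exp(-qT) = 1.0000000000; exp(-rT) = 0.8976275964
Vega = S * exp(-qT) * phi(d1) * sqrt(T) = 9.1500 * 1.0000000000 * 0.3439296639 * 1.4142135624 = 4.450468

Answer: Vega = 4.450468


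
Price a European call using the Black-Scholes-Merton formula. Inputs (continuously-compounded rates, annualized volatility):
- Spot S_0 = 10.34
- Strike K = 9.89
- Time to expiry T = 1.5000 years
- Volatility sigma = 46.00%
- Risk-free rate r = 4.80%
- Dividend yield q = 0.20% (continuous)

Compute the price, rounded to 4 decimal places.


d1 = (ln(S/K) + (r - q + 0.5*sigma^2) * T) / (sigma * sqrt(T)) = 0.48314539
d2 = d1 - sigma * sqrt(T) = -0.08023725
exp(-rT) = 0.93053090; exp(-qT) = 0.99700450
C = S_0 * exp(-qT) * N(d1) - K * exp(-rT) * N(d2)
N(d1) = 0.68550374; N(d2) = 0.46802428
C = 10.3400 * 0.99700450 * 0.68550374 - 9.8900 * 0.93053090 * 0.46802428 = 2.7597

Answer: Price = 2.7597


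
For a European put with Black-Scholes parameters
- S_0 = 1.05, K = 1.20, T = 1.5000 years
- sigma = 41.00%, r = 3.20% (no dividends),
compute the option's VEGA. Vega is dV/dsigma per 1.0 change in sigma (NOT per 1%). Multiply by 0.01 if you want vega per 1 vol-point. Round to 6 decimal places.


d1 = 0.0807407727; d2 = -0.4214046246
phi(d1) = 0.3976440306; exp(-qT) = 1.0000000000; exp(-rT) = 0.9531337871
Vega = S * exp(-qT) * phi(d1) * sqrt(T) = 1.0500 * 1.0000000000 * 0.3976440306 * 1.2247448714 = 0.511363

Answer: Vega = 0.511363


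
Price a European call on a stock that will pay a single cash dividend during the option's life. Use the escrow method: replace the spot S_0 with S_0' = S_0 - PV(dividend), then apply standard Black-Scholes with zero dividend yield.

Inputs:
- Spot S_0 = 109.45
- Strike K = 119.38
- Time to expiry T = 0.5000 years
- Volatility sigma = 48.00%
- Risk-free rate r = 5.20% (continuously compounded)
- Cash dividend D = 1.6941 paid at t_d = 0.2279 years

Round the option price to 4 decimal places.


PV(D) = D * exp(-r * t_d) = 1.6941 * 0.98821914 = 1.67414205
S_0' = S_0 - PV(D) = 109.4500 - 1.67414205 = 107.77585795
d1 = (ln(S_0'/K) + (r + sigma^2/2)*T) / (sigma*sqrt(T)) = -0.05497166
d2 = d1 - sigma*sqrt(T) = -0.39438292
exp(-rT) = 0.97433509
N(d1) = 0.47808052; N(d2) = 0.34664918
C = S_0' * N(d1) - K * exp(-rT) * N(d2) = 107.77585795 * 0.47808052 - 119.3800 * 0.97433509 * 0.34664918 = 11.2046

Answer: Price = 11.2046


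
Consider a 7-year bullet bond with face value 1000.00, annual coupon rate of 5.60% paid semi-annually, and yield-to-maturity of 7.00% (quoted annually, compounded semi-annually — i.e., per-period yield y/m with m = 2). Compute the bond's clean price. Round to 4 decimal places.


Coupon per period c = face * coupon_rate / m = 28.000000
Periods per year m = 2; per-period yield y/m = 0.035000
Number of cashflows N = 14
Cashflows (t years, CF_t, discount factor 1/(1+y/m)^(m*t), PV):
  t = 0.5000: CF_t = 28.000000, DF = 0.966184, PV = 27.053140
  t = 1.0000: CF_t = 28.000000, DF = 0.933511, PV = 26.138300
  t = 1.5000: CF_t = 28.000000, DF = 0.901943, PV = 25.254396
  t = 2.0000: CF_t = 28.000000, DF = 0.871442, PV = 24.400382
  t = 2.5000: CF_t = 28.000000, DF = 0.841973, PV = 23.575249
  t = 3.0000: CF_t = 28.000000, DF = 0.813501, PV = 22.778018
  t = 3.5000: CF_t = 28.000000, DF = 0.785991, PV = 22.007747
  t = 4.0000: CF_t = 28.000000, DF = 0.759412, PV = 21.263524
  t = 4.5000: CF_t = 28.000000, DF = 0.733731, PV = 20.544467
  t = 5.0000: CF_t = 28.000000, DF = 0.708919, PV = 19.849727
  t = 5.5000: CF_t = 28.000000, DF = 0.684946, PV = 19.178480
  t = 6.0000: CF_t = 28.000000, DF = 0.661783, PV = 18.529932
  t = 6.5000: CF_t = 28.000000, DF = 0.639404, PV = 17.903316
  t = 7.0000: CF_t = 1028.000000, DF = 0.617782, PV = 635.079680
Price P = sum_t PV_t = 923.556358

Answer: Price = 923.5564


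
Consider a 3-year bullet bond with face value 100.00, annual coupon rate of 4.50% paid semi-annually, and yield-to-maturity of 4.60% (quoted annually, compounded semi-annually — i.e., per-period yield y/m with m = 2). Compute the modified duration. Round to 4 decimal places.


Answer: Modified duration = 2.7756

Derivation:
Coupon per period c = face * coupon_rate / m = 2.250000
Periods per year m = 2; per-period yield y/m = 0.023000
Number of cashflows N = 6
Cashflows (t years, CF_t, discount factor 1/(1+y/m)^(m*t), PV):
  t = 0.5000: CF_t = 2.250000, DF = 0.977517, PV = 2.199413
  t = 1.0000: CF_t = 2.250000, DF = 0.955540, PV = 2.149964
  t = 1.5000: CF_t = 2.250000, DF = 0.934056, PV = 2.101627
  t = 2.0000: CF_t = 2.250000, DF = 0.913056, PV = 2.054376
  t = 2.5000: CF_t = 2.250000, DF = 0.892528, PV = 2.008188
  t = 3.0000: CF_t = 102.250000, DF = 0.872461, PV = 89.209173
Price P = sum_t PV_t = 99.722742
First compute Macaulay numerator sum_t t * PV_t:
  t * PV_t at t = 0.5000: 1.099707
  t * PV_t at t = 1.0000: 2.149964
  t * PV_t at t = 1.5000: 3.152440
  t * PV_t at t = 2.0000: 4.108752
  t * PV_t at t = 2.5000: 5.020470
  t * PV_t at t = 3.0000: 267.627520
Macaulay duration D = 283.158853 / 99.722742 = 2.839461
Modified duration = D / (1 + y/m) = 2.839461 / (1 + 0.023000) = 2.775622


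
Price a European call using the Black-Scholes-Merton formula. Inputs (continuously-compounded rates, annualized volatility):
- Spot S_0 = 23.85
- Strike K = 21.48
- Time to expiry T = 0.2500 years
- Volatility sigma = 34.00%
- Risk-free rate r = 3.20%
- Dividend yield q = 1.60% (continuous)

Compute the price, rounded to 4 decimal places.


Answer: Price = 3.0497

Derivation:
d1 = (ln(S/K) + (r - q + 0.5*sigma^2) * T) / (sigma * sqrt(T)) = 0.72418793
d2 = d1 - sigma * sqrt(T) = 0.55418793
exp(-rT) = 0.99203191; exp(-qT) = 0.99600799
C = S_0 * exp(-qT) * N(d1) - K * exp(-rT) * N(d2)
N(d1) = 0.76552482; N(d2) = 0.71027488
C = 23.8500 * 0.99600799 * 0.76552482 - 21.4800 * 0.99203191 * 0.71027488 = 3.0497
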